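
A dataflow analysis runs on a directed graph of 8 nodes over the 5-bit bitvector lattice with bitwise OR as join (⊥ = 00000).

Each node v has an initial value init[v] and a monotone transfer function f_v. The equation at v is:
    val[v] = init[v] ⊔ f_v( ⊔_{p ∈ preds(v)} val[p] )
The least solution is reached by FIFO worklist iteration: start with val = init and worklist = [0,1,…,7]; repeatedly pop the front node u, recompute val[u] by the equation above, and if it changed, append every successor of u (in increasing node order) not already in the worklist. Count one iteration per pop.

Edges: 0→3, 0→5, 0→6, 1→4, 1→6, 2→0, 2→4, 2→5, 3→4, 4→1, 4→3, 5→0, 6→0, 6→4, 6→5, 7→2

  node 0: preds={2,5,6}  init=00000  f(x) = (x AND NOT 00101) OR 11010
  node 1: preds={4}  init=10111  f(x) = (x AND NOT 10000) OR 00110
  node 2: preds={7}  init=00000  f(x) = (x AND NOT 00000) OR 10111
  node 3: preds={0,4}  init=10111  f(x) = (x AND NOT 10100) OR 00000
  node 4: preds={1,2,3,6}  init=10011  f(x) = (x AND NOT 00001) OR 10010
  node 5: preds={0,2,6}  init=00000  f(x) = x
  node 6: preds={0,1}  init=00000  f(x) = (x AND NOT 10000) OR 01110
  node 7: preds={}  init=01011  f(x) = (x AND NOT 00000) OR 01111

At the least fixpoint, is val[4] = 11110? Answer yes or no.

Worklist (15 pops):
  #1 pop 0: in=00000 → 11010 (was 00000); enqueue []
  #2 pop 1: in=10011 → 10111 (no change)
  #3 pop 2: in=01011 → 11111 (was 00000); enqueue [0]
  #4 pop 3: in=11011 → 11111 (was 10111); enqueue []
  #5 pop 4: in=11111 → 11111 (was 10011); enqueue [1,3]
  #6 pop 5: in=11111 → 11111 (was 00000); enqueue []
  #7 pop 6: in=11111 → 01111 (was 00000); enqueue [4,5]
  #8 pop 7: in=00000 → 01111 (was 01011); enqueue [2]
  #9 pop 0: in=11111 → 11010 (no change)
  #10 pop 1: in=11111 → 11111 (was 10111); enqueue [6]
  #11 pop 3: in=11111 → 11111 (no change)
  #12 pop 4: in=11111 → 11111 (no change)
  #13 pop 5: in=11111 → 11111 (no change)
  #14 pop 2: in=01111 → 11111 (no change)
  #15 pop 6: in=11111 → 01111 (no change)

Fixpoint:
  val[0] = 11010
  val[1] = 11111
  val[2] = 11111
  val[3] = 11111
  val[4] = 11111
  val[5] = 11111
  val[6] = 01111
  val[7] = 01111

no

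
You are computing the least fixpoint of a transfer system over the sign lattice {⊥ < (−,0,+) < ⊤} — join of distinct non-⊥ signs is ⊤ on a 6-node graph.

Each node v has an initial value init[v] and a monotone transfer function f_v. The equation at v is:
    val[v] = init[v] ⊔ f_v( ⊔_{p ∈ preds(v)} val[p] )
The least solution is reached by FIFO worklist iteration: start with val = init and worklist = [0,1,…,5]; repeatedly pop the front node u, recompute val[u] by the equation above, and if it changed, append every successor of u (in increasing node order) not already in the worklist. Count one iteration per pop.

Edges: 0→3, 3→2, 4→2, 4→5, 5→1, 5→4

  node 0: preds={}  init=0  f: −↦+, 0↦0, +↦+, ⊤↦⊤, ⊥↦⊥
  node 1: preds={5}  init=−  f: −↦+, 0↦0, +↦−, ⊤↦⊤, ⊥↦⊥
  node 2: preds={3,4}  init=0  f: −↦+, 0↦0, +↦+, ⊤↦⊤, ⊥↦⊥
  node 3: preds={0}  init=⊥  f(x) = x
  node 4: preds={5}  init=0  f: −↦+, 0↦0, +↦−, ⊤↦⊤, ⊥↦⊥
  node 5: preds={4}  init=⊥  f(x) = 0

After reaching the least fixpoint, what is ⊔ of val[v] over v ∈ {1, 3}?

Worklist (9 pops):
  #1 pop 0: in=⊥ → 0 (no change)
  #2 pop 1: in=⊥ → − (no change)
  #3 pop 2: in=0 → 0 (no change)
  #4 pop 3: in=0 → 0 (was ⊥); enqueue [2]
  #5 pop 4: in=⊥ → 0 (no change)
  #6 pop 5: in=0 → 0 (was ⊥); enqueue [1,4]
  #7 pop 2: in=0 → 0 (no change)
  #8 pop 1: in=0 → ⊤ (was −); enqueue []
  #9 pop 4: in=0 → 0 (no change)

Fixpoint:
  val[0] = 0
  val[1] = ⊤
  val[2] = 0
  val[3] = 0
  val[4] = 0
  val[5] = 0

⊤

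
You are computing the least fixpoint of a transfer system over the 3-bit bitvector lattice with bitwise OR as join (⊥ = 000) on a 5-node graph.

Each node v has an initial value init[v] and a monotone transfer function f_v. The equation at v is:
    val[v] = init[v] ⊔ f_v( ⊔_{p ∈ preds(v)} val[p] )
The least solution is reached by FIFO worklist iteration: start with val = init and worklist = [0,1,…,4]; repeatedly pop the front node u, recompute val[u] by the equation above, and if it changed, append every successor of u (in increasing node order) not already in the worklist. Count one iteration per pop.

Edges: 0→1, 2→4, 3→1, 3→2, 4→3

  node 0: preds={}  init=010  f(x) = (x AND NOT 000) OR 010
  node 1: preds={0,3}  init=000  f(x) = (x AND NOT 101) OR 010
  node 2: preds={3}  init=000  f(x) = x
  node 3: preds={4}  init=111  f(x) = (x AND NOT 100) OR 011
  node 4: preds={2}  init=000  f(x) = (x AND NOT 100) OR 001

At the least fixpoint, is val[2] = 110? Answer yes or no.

no

Worklist (6 pops):
  #1 pop 0: in=000 → 010 (no change)
  #2 pop 1: in=111 → 010 (was 000); enqueue []
  #3 pop 2: in=111 → 111 (was 000); enqueue []
  #4 pop 3: in=000 → 111 (no change)
  #5 pop 4: in=111 → 011 (was 000); enqueue [3]
  #6 pop 3: in=011 → 111 (no change)

Fixpoint:
  val[0] = 010
  val[1] = 010
  val[2] = 111
  val[3] = 111
  val[4] = 011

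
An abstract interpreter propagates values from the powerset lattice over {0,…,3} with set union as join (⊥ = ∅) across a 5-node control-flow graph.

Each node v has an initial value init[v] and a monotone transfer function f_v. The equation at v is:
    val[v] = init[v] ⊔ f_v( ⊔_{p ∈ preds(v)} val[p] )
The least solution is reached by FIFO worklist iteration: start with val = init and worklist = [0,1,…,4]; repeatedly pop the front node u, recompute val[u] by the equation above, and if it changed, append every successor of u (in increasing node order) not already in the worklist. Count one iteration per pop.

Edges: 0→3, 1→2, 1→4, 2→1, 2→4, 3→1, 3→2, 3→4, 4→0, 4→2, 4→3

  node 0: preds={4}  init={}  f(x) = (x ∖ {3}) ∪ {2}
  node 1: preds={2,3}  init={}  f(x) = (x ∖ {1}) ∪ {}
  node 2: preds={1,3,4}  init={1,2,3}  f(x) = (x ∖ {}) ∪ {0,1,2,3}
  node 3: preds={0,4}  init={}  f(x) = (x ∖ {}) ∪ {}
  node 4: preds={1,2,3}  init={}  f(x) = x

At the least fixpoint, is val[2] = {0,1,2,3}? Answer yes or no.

yes

Trace (12 dequeues):
  [1] u=0 | in {} | out {2} | prev {} | push {}
  [2] u=1 | in {1,2,3} | out {2,3} | prev {} | push {}
  [3] u=2 | in {2,3} | out {0,1,2,3} | prev {1,2,3} | push {1}
  [4] u=3 | in {2} | out {2} | prev {} | push {2}
  [5] u=4 | in {0,1,2,3} | out {0,1,2,3} | prev {} | push {0,3}
  [6] u=1 | in {0,1,2,3} | out {0,2,3} | prev {2,3} | push {4}
  [7] u=2 | in {0,1,2,3} | out {0,1,2,3} | ==
  [8] u=0 | in {0,1,2,3} | out {0,1,2} | prev {2} | push {}
  [9] u=3 | in {0,1,2,3} | out {0,1,2,3} | prev {2} | push {1,2}
  [10] u=4 | in {0,1,2,3} | out {0,1,2,3} | ==
  [11] u=1 | in {0,1,2,3} | out {0,2,3} | ==
  [12] u=2 | in {0,1,2,3} | out {0,1,2,3} | ==

Converged values:
  [0] {0,1,2}
  [1] {0,2,3}
  [2] {0,1,2,3}
  [3] {0,1,2,3}
  [4] {0,1,2,3}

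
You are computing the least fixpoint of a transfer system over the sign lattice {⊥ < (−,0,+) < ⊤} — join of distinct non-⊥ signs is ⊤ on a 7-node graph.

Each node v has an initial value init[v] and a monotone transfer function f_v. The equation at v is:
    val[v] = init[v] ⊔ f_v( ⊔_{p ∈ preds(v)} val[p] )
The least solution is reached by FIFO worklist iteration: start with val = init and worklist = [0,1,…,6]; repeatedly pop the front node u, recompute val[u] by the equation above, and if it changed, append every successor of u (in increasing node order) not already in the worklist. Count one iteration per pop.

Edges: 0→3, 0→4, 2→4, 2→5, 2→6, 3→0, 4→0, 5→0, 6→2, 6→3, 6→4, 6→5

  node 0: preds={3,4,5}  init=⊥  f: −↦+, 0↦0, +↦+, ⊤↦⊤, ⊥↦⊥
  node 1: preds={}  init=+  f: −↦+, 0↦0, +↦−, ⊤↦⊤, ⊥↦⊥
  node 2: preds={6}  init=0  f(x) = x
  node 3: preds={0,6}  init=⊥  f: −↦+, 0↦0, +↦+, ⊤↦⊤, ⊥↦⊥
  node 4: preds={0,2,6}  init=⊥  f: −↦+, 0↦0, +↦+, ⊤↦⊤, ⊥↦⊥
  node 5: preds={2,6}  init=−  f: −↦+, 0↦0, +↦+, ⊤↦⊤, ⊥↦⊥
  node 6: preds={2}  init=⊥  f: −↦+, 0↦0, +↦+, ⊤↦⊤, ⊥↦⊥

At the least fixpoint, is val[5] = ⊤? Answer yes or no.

Worklist (13 pops):
  #1 pop 0: in=− → + (was ⊥); enqueue []
  #2 pop 1: in=⊥ → + (no change)
  #3 pop 2: in=⊥ → 0 (no change)
  #4 pop 3: in=+ → + (was ⊥); enqueue [0]
  #5 pop 4: in=⊤ → ⊤ (was ⊥); enqueue []
  #6 pop 5: in=0 → ⊤ (was −); enqueue []
  #7 pop 6: in=0 → 0 (was ⊥); enqueue [2,3,4,5]
  #8 pop 0: in=⊤ → ⊤ (was +); enqueue []
  #9 pop 2: in=0 → 0 (no change)
  #10 pop 3: in=⊤ → ⊤ (was +); enqueue [0]
  #11 pop 4: in=⊤ → ⊤ (no change)
  #12 pop 5: in=0 → ⊤ (no change)
  #13 pop 0: in=⊤ → ⊤ (no change)

Fixpoint:
  val[0] = ⊤
  val[1] = +
  val[2] = 0
  val[3] = ⊤
  val[4] = ⊤
  val[5] = ⊤
  val[6] = 0

yes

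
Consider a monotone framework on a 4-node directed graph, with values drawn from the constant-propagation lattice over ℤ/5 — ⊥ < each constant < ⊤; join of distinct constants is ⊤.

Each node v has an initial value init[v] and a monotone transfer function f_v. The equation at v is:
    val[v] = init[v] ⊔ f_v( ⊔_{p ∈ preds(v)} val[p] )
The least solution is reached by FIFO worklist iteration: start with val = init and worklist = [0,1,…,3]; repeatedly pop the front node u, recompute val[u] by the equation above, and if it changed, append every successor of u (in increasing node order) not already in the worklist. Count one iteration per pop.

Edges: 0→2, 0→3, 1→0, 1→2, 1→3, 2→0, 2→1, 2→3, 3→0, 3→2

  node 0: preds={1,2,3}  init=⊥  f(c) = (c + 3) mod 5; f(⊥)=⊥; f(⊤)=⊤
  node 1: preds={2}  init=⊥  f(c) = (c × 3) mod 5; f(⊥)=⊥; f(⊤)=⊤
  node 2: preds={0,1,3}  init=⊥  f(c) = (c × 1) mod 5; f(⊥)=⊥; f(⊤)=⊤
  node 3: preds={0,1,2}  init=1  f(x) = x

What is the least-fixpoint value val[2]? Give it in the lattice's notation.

Worklist (9 pops):
  #1 pop 0: in=1 → 4 (was ⊥); enqueue []
  #2 pop 1: in=⊥ → ⊥ (no change)
  #3 pop 2: in=⊤ → ⊤ (was ⊥); enqueue [0,1]
  #4 pop 3: in=⊤ → ⊤ (was 1); enqueue [2]
  #5 pop 0: in=⊤ → ⊤ (was 4); enqueue [3]
  #6 pop 1: in=⊤ → ⊤ (was ⊥); enqueue [0]
  #7 pop 2: in=⊤ → ⊤ (no change)
  #8 pop 3: in=⊤ → ⊤ (no change)
  #9 pop 0: in=⊤ → ⊤ (no change)

Fixpoint:
  val[0] = ⊤
  val[1] = ⊤
  val[2] = ⊤
  val[3] = ⊤

⊤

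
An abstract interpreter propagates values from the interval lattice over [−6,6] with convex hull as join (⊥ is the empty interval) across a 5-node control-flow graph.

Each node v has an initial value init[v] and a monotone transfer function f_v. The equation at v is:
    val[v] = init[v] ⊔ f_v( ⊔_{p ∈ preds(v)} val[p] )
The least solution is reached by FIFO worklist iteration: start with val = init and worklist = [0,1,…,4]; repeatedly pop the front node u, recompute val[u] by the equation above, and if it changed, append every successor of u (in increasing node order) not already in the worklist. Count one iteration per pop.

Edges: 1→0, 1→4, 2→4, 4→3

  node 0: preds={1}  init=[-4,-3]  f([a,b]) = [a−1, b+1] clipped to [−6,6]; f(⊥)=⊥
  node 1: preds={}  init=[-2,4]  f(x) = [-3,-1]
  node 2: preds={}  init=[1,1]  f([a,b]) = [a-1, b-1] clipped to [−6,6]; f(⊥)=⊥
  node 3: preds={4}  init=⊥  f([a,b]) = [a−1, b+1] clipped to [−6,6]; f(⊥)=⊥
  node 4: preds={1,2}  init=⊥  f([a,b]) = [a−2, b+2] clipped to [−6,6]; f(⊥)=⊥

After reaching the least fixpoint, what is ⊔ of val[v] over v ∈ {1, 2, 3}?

[-6,6]

Worklist (7 pops):
  #1 pop 0: in=[-2,4] → [-4,5] (was [-4,-3]); enqueue []
  #2 pop 1: in=⊥ → [-3,4] (was [-2,4]); enqueue [0]
  #3 pop 2: in=⊥ → [1,1] (no change)
  #4 pop 3: in=⊥ → ⊥ (no change)
  #5 pop 4: in=[-3,4] → [-5,6] (was ⊥); enqueue [3]
  #6 pop 0: in=[-3,4] → [-4,5] (no change)
  #7 pop 3: in=[-5,6] → [-6,6] (was ⊥); enqueue []

Fixpoint:
  val[0] = [-4,5]
  val[1] = [-3,4]
  val[2] = [1,1]
  val[3] = [-6,6]
  val[4] = [-5,6]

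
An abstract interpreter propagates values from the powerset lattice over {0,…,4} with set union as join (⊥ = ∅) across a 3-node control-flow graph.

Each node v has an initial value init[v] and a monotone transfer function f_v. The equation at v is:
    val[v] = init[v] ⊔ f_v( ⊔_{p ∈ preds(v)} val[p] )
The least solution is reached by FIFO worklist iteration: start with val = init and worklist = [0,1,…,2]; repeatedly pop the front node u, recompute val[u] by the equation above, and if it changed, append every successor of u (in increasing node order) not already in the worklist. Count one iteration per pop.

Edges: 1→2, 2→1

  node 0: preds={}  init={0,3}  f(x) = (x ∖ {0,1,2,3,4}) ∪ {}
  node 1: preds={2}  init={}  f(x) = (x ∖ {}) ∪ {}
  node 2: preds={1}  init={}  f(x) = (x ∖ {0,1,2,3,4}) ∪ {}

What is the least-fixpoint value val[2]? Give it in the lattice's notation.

Iteration log — 3 steps:
  step 1. node 0  ⊔preds={}  new={0,3}  stable
  step 2. node 1  ⊔preds={}  new={}  stable
  step 3. node 2  ⊔preds={}  new={}  stable

Least fixpoint reached:
  node 0: {0,3}
  node 1: {}
  node 2: {}

{}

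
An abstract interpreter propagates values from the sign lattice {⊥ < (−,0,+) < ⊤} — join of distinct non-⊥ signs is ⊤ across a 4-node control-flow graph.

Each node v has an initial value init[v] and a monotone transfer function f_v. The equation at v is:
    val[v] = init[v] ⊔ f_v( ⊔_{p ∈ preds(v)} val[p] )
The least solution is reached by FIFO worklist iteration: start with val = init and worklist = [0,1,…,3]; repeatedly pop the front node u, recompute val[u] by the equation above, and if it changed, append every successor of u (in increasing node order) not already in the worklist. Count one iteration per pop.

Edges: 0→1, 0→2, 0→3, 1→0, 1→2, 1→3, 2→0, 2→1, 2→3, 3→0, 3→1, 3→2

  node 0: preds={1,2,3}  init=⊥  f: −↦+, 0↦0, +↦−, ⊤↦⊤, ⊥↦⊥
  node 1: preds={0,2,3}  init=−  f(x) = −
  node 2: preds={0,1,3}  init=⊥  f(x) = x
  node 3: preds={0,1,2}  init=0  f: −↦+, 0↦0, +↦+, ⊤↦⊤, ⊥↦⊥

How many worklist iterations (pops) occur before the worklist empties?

7

Worklist (7 pops):
  #1 pop 0: in=⊤ → ⊤ (was ⊥); enqueue []
  #2 pop 1: in=⊤ → − (no change)
  #3 pop 2: in=⊤ → ⊤ (was ⊥); enqueue [0,1]
  #4 pop 3: in=⊤ → ⊤ (was 0); enqueue [2]
  #5 pop 0: in=⊤ → ⊤ (no change)
  #6 pop 1: in=⊤ → − (no change)
  #7 pop 2: in=⊤ → ⊤ (no change)

Fixpoint:
  val[0] = ⊤
  val[1] = −
  val[2] = ⊤
  val[3] = ⊤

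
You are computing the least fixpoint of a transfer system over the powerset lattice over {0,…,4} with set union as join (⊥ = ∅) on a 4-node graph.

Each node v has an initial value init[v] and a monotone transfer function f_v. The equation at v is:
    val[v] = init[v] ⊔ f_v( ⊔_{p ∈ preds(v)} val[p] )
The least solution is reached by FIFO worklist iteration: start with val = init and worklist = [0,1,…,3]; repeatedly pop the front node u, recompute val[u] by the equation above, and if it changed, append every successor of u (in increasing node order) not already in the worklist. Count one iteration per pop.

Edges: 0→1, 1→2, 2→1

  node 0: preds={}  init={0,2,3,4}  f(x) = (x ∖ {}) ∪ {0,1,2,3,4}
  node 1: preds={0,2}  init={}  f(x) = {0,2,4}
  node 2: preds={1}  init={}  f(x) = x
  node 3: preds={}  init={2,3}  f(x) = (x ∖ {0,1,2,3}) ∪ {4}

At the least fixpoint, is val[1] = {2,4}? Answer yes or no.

Iteration log — 5 steps:
  step 1. node 0  ⊔preds={}  new={0,1,2,3,4}  old={0,2,3,4}  +wl: 
  step 2. node 1  ⊔preds={0,1,2,3,4}  new={0,2,4}  old={}  +wl: 
  step 3. node 2  ⊔preds={0,2,4}  new={0,2,4}  old={}  +wl: 1
  step 4. node 3  ⊔preds={}  new={2,3,4}  old={2,3}  +wl: 
  step 5. node 1  ⊔preds={0,1,2,3,4}  new={0,2,4}  stable

Least fixpoint reached:
  node 0: {0,1,2,3,4}
  node 1: {0,2,4}
  node 2: {0,2,4}
  node 3: {2,3,4}

no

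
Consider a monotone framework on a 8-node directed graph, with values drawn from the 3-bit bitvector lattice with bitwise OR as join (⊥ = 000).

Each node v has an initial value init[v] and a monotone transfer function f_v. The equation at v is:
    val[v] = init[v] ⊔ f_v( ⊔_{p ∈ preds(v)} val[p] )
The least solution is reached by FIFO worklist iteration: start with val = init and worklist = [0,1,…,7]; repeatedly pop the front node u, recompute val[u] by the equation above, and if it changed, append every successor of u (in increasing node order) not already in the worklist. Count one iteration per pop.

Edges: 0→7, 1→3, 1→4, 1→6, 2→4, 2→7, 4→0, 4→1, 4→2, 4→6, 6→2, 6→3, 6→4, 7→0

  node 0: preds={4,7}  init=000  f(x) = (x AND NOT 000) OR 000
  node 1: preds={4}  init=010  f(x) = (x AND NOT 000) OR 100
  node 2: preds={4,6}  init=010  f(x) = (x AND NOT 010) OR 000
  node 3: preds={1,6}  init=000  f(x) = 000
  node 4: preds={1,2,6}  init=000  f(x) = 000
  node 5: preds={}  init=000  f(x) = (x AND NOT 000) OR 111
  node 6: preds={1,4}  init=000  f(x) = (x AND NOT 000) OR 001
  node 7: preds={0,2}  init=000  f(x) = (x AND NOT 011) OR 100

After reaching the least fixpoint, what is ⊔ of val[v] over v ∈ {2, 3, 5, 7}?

Worklist (13 pops):
  #1 pop 0: in=000 → 000 (no change)
  #2 pop 1: in=000 → 110 (was 010); enqueue []
  #3 pop 2: in=000 → 010 (no change)
  #4 pop 3: in=110 → 000 (no change)
  #5 pop 4: in=110 → 000 (no change)
  #6 pop 5: in=000 → 111 (was 000); enqueue []
  #7 pop 6: in=110 → 111 (was 000); enqueue [2,3,4]
  #8 pop 7: in=010 → 100 (was 000); enqueue [0]
  #9 pop 2: in=111 → 111 (was 010); enqueue [7]
  #10 pop 3: in=111 → 000 (no change)
  #11 pop 4: in=111 → 000 (no change)
  #12 pop 0: in=100 → 100 (was 000); enqueue []
  #13 pop 7: in=111 → 100 (no change)

Fixpoint:
  val[0] = 100
  val[1] = 110
  val[2] = 111
  val[3] = 000
  val[4] = 000
  val[5] = 111
  val[6] = 111
  val[7] = 100

111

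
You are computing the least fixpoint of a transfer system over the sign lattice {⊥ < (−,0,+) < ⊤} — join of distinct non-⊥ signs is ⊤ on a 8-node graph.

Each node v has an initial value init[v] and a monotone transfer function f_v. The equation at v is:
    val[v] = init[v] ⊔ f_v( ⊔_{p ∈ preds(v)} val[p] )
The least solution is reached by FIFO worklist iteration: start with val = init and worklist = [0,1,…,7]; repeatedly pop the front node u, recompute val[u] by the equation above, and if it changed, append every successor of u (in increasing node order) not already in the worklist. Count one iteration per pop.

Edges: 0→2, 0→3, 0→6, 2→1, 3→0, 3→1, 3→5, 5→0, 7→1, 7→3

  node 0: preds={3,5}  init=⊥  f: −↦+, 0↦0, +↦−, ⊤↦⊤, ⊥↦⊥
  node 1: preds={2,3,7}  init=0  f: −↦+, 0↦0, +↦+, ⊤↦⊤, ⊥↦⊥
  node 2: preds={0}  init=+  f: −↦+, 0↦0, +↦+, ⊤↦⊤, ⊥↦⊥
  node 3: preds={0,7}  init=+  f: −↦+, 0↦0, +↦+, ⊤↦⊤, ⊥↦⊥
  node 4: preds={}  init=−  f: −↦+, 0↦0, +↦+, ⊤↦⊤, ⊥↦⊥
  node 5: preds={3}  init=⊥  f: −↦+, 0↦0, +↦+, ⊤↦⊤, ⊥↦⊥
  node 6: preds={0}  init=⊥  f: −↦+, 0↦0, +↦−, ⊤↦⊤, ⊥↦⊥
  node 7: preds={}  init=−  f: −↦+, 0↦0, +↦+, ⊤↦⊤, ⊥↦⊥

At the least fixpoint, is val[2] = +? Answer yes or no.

Trace (9 dequeues):
  [1] u=0 | in + | out − | prev ⊥ | push {}
  [2] u=1 | in ⊤ | out ⊤ | prev 0 | push {}
  [3] u=2 | in − | out + | ==
  [4] u=3 | in − | out + | ==
  [5] u=4 | in ⊥ | out − | ==
  [6] u=5 | in + | out + | prev ⊥ | push {0}
  [7] u=6 | in − | out + | prev ⊥ | push {}
  [8] u=7 | in ⊥ | out − | ==
  [9] u=0 | in + | out − | ==

Converged values:
  [0] −
  [1] ⊤
  [2] +
  [3] +
  [4] −
  [5] +
  [6] +
  [7] −

yes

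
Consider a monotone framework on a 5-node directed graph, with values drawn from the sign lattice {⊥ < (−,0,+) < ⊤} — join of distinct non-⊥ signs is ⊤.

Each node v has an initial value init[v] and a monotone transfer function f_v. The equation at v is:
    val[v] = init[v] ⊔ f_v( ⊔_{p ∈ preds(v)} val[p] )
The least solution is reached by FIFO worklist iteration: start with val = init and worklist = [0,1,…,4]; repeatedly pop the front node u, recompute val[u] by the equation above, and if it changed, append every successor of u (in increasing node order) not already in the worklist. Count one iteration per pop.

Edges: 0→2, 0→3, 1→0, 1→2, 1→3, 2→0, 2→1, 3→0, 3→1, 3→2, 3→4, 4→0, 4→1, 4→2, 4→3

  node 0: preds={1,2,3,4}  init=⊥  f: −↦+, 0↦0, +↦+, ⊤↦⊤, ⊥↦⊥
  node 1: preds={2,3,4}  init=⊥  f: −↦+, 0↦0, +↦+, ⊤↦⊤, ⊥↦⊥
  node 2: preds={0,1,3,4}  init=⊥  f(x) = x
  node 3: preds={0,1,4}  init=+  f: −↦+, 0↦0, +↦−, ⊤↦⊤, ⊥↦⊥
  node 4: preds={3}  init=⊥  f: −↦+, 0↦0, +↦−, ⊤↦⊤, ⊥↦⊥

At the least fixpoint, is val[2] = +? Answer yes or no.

no

Iteration log — 11 steps:
  step 1. node 0  ⊔preds=+  new=+  old=⊥  +wl: 
  step 2. node 1  ⊔preds=+  new=+  old=⊥  +wl: 0
  step 3. node 2  ⊔preds=+  new=+  old=⊥  +wl: 1
  step 4. node 3  ⊔preds=+  new=⊤  old=+  +wl: 2
  step 5. node 4  ⊔preds=⊤  new=⊤  old=⊥  +wl: 3
  step 6. node 0  ⊔preds=⊤  new=⊤  old=+  +wl: 
  step 7. node 1  ⊔preds=⊤  new=⊤  old=+  +wl: 0
  step 8. node 2  ⊔preds=⊤  new=⊤  old=+  +wl: 1
  step 9. node 3  ⊔preds=⊤  new=⊤  stable
  step 10. node 0  ⊔preds=⊤  new=⊤  stable
  step 11. node 1  ⊔preds=⊤  new=⊤  stable

Least fixpoint reached:
  node 0: ⊤
  node 1: ⊤
  node 2: ⊤
  node 3: ⊤
  node 4: ⊤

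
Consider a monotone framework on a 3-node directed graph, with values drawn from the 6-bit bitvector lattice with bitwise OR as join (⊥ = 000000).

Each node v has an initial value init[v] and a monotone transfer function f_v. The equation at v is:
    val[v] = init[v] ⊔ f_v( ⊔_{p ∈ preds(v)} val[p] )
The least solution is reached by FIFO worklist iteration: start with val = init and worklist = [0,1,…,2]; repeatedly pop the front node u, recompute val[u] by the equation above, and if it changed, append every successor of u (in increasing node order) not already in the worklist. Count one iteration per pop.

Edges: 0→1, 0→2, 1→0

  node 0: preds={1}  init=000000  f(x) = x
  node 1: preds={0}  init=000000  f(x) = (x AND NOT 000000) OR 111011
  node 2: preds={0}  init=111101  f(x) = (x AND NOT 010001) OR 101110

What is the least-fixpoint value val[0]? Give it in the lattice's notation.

111011

Worklist (6 pops):
  #1 pop 0: in=000000 → 000000 (no change)
  #2 pop 1: in=000000 → 111011 (was 000000); enqueue [0]
  #3 pop 2: in=000000 → 111111 (was 111101); enqueue []
  #4 pop 0: in=111011 → 111011 (was 000000); enqueue [1,2]
  #5 pop 1: in=111011 → 111011 (no change)
  #6 pop 2: in=111011 → 111111 (no change)

Fixpoint:
  val[0] = 111011
  val[1] = 111011
  val[2] = 111111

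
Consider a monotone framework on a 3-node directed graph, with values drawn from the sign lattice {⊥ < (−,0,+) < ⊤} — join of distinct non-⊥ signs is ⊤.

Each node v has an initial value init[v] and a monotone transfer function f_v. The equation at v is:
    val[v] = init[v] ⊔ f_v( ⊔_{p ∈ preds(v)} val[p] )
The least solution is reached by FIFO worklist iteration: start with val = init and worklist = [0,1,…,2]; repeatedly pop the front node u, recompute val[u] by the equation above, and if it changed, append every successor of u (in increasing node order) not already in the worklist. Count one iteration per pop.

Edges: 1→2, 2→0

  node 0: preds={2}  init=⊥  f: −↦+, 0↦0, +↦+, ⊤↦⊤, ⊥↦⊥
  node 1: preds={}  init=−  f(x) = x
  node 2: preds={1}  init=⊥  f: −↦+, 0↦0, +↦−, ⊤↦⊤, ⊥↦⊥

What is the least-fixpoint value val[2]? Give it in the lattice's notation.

+

Worklist (4 pops):
  #1 pop 0: in=⊥ → ⊥ (no change)
  #2 pop 1: in=⊥ → − (no change)
  #3 pop 2: in=− → + (was ⊥); enqueue [0]
  #4 pop 0: in=+ → + (was ⊥); enqueue []

Fixpoint:
  val[0] = +
  val[1] = −
  val[2] = +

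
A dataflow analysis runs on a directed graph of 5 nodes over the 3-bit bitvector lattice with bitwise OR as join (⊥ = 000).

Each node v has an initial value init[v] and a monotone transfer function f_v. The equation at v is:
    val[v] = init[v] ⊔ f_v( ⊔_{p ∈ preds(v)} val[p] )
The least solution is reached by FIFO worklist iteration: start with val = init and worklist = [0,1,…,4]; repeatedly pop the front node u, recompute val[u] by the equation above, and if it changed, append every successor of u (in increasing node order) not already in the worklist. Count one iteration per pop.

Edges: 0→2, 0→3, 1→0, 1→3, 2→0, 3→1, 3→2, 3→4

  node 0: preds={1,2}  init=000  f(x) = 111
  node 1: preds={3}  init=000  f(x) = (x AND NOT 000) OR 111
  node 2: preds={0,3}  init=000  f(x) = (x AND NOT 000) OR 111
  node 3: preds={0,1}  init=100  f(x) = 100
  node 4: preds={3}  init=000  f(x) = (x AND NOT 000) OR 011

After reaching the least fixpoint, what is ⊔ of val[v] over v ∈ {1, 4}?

111

Trace (6 dequeues):
  [1] u=0 | in 000 | out 111 | prev 000 | push {}
  [2] u=1 | in 100 | out 111 | prev 000 | push {0}
  [3] u=2 | in 111 | out 111 | prev 000 | push {}
  [4] u=3 | in 111 | out 100 | ==
  [5] u=4 | in 100 | out 111 | prev 000 | push {}
  [6] u=0 | in 111 | out 111 | ==

Converged values:
  [0] 111
  [1] 111
  [2] 111
  [3] 100
  [4] 111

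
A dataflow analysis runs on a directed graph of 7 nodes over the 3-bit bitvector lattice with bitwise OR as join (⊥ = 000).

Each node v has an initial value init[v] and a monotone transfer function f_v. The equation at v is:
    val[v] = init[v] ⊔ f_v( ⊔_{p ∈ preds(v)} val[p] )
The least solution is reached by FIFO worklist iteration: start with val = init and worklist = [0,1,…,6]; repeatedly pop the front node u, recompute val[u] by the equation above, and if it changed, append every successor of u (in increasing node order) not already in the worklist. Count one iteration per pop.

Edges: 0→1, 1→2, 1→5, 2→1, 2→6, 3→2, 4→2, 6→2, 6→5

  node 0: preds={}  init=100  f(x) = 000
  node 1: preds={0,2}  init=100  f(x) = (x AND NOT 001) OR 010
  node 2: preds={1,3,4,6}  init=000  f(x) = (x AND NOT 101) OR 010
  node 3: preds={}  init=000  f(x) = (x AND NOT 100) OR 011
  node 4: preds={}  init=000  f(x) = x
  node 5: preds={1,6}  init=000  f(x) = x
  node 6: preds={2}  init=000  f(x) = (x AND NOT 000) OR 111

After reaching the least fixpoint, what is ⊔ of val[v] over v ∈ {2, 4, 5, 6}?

111

Iteration log — 10 steps:
  step 1. node 0  ⊔preds=000  new=100  stable
  step 2. node 1  ⊔preds=100  new=110  old=100  +wl: 
  step 3. node 2  ⊔preds=110  new=010  old=000  +wl: 1
  step 4. node 3  ⊔preds=000  new=011  old=000  +wl: 2
  step 5. node 4  ⊔preds=000  new=000  stable
  step 6. node 5  ⊔preds=110  new=110  old=000  +wl: 
  step 7. node 6  ⊔preds=010  new=111  old=000  +wl: 5
  step 8. node 1  ⊔preds=110  new=110  stable
  step 9. node 2  ⊔preds=111  new=010  stable
  step 10. node 5  ⊔preds=111  new=111  old=110  +wl: 

Least fixpoint reached:
  node 0: 100
  node 1: 110
  node 2: 010
  node 3: 011
  node 4: 000
  node 5: 111
  node 6: 111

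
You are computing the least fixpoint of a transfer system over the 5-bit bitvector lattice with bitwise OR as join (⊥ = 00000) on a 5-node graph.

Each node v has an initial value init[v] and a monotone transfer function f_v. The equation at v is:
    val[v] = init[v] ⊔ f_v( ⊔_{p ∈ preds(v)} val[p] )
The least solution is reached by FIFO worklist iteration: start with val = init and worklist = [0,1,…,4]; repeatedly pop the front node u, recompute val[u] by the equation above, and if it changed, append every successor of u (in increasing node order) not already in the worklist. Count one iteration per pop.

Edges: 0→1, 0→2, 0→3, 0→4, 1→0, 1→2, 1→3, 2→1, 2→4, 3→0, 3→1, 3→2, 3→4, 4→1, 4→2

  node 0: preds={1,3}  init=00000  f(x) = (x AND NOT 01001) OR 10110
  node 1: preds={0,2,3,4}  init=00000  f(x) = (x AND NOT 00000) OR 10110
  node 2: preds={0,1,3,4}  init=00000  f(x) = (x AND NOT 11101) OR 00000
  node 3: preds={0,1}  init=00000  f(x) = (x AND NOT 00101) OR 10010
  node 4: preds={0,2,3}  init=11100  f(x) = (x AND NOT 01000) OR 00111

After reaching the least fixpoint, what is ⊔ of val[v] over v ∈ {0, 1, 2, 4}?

Trace (10 dequeues):
  [1] u=0 | in 00000 | out 10110 | prev 00000 | push {}
  [2] u=1 | in 11110 | out 11110 | prev 00000 | push {0}
  [3] u=2 | in 11110 | out 00010 | prev 00000 | push {1}
  [4] u=3 | in 11110 | out 11010 | prev 00000 | push {2}
  [5] u=4 | in 11110 | out 11111 | prev 11100 | push {}
  [6] u=0 | in 11110 | out 10110 | ==
  [7] u=1 | in 11111 | out 11111 | prev 11110 | push {0,3}
  [8] u=2 | in 11111 | out 00010 | ==
  [9] u=0 | in 11111 | out 10110 | ==
  [10] u=3 | in 11111 | out 11010 | ==

Converged values:
  [0] 10110
  [1] 11111
  [2] 00010
  [3] 11010
  [4] 11111

11111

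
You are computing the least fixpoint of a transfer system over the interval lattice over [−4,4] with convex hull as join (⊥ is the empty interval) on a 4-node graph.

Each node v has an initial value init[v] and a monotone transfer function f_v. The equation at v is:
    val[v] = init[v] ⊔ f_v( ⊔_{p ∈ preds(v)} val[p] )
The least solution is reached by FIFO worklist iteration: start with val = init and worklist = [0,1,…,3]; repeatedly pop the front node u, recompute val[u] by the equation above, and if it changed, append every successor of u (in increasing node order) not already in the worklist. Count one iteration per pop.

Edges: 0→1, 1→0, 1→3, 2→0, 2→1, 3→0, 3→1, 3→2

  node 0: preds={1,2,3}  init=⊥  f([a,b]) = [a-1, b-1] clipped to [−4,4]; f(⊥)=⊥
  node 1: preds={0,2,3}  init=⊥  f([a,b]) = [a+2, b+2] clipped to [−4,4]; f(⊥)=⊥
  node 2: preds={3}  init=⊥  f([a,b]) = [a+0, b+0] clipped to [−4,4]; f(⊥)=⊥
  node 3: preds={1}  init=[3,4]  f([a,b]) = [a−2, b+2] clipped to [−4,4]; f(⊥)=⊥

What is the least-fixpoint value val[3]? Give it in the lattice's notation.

Trace (42 dequeues):
  [1] u=0 | in [3,4] | out [2,3] | prev ⊥ | push {}
  [2] u=1 | in [2,4] | out [4,4] | prev ⊥ | push {0}
  [3] u=2 | in [3,4] | out [3,4] | prev ⊥ | push {1}
  [4] u=3 | in [4,4] | out [2,4] | prev [3,4] | push {2}
  [5] u=0 | in [2,4] | out [1,3] | prev [2,3] | push {}
  [6] u=1 | in [1,4] | out [3,4] | prev [4,4] | push {0,3}
  [7] u=2 | in [2,4] | out [2,4] | prev [3,4] | push {1}
  [8] u=0 | in [2,4] | out [1,3] | ==
  [9] u=3 | in [3,4] | out [1,4] | prev [2,4] | push {0,2}
  [10] u=1 | in [1,4] | out [3,4] | ==
  [11] u=0 | in [1,4] | out [0,3] | prev [1,3] | push {1}
  [12] u=2 | in [1,4] | out [1,4] | prev [2,4] | push {0}
  [13] u=1 | in [0,4] | out [2,4] | prev [3,4] | push {3}
  [14] u=0 | in [1,4] | out [0,3] | ==
  [15] u=3 | in [2,4] | out [0,4] | prev [1,4] | push {0,1,2}
  [16] u=0 | in [0,4] | out [-1,3] | prev [0,3] | push {}
  [17] u=1 | in [-1,4] | out [1,4] | prev [2,4] | push {0,3}
  [18] u=2 | in [0,4] | out [0,4] | prev [1,4] | push {1}
  [19] u=0 | in [0,4] | out [-1,3] | ==
  [20] u=3 | in [1,4] | out [-1,4] | prev [0,4] | push {0,2}
  [21] u=1 | in [-1,4] | out [1,4] | ==
  [22] u=0 | in [-1,4] | out [-2,3] | prev [-1,3] | push {1}
  [23] u=2 | in [-1,4] | out [-1,4] | prev [0,4] | push {0}
  [24] u=1 | in [-2,4] | out [0,4] | prev [1,4] | push {3}
  [25] u=0 | in [-1,4] | out [-2,3] | ==
  [26] u=3 | in [0,4] | out [-2,4] | prev [-1,4] | push {0,1,2}
  [27] u=0 | in [-2,4] | out [-3,3] | prev [-2,3] | push {}
  [28] u=1 | in [-3,4] | out [-1,4] | prev [0,4] | push {0,3}
  [29] u=2 | in [-2,4] | out [-2,4] | prev [-1,4] | push {1}
  [30] u=0 | in [-2,4] | out [-3,3] | ==
  [31] u=3 | in [-1,4] | out [-3,4] | prev [-2,4] | push {0,2}
  [32] u=1 | in [-3,4] | out [-1,4] | ==
  [33] u=0 | in [-3,4] | out [-4,3] | prev [-3,3] | push {1}
  [34] u=2 | in [-3,4] | out [-3,4] | prev [-2,4] | push {0}
  [35] u=1 | in [-4,4] | out [-2,4] | prev [-1,4] | push {3}
  [36] u=0 | in [-3,4] | out [-4,3] | ==
  [37] u=3 | in [-2,4] | out [-4,4] | prev [-3,4] | push {0,1,2}
  [38] u=0 | in [-4,4] | out [-4,3] | ==
  [39] u=1 | in [-4,4] | out [-2,4] | ==
  [40] u=2 | in [-4,4] | out [-4,4] | prev [-3,4] | push {0,1}
  [41] u=0 | in [-4,4] | out [-4,3] | ==
  [42] u=1 | in [-4,4] | out [-2,4] | ==

Converged values:
  [0] [-4,3]
  [1] [-2,4]
  [2] [-4,4]
  [3] [-4,4]

[-4,4]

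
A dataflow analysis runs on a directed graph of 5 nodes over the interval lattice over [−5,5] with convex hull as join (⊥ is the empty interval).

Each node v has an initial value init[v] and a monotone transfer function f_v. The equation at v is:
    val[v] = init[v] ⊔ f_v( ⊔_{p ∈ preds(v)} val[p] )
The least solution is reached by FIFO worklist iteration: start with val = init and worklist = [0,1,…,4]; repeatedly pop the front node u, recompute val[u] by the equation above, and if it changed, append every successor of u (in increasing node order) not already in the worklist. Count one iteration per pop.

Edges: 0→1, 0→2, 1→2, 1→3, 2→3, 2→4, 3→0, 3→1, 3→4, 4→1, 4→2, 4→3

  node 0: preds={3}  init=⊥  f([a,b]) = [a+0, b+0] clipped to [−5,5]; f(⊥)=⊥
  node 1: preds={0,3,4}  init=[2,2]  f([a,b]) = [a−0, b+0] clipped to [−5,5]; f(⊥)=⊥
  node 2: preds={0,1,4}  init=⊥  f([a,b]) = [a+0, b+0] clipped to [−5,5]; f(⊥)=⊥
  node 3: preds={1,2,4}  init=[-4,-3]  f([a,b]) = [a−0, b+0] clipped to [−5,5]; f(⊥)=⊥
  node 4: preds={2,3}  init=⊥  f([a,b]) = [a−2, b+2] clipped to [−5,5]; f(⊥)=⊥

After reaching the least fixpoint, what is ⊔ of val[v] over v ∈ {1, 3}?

Iteration log — 18 steps:
  step 1. node 0  ⊔preds=[-4,-3]  new=[-4,-3]  old=⊥  +wl: 
  step 2. node 1  ⊔preds=[-4,-3]  new=[-4,2]  old=[2,2]  +wl: 
  step 3. node 2  ⊔preds=[-4,2]  new=[-4,2]  old=⊥  +wl: 
  step 4. node 3  ⊔preds=[-4,2]  new=[-4,2]  old=[-4,-3]  +wl: 0,1
  step 5. node 4  ⊔preds=[-4,2]  new=[-5,4]  old=⊥  +wl: 2,3
  step 6. node 0  ⊔preds=[-4,2]  new=[-4,2]  old=[-4,-3]  +wl: 
  step 7. node 1  ⊔preds=[-5,4]  new=[-5,4]  old=[-4,2]  +wl: 
  step 8. node 2  ⊔preds=[-5,4]  new=[-5,4]  old=[-4,2]  +wl: 4
  step 9. node 3  ⊔preds=[-5,4]  new=[-5,4]  old=[-4,2]  +wl: 0,1
  step 10. node 4  ⊔preds=[-5,4]  new=[-5,5]  old=[-5,4]  +wl: 2,3
  step 11. node 0  ⊔preds=[-5,4]  new=[-5,4]  old=[-4,2]  +wl: 
  step 12. node 1  ⊔preds=[-5,5]  new=[-5,5]  old=[-5,4]  +wl: 
  step 13. node 2  ⊔preds=[-5,5]  new=[-5,5]  old=[-5,4]  +wl: 4
  step 14. node 3  ⊔preds=[-5,5]  new=[-5,5]  old=[-5,4]  +wl: 0,1
  step 15. node 4  ⊔preds=[-5,5]  new=[-5,5]  stable
  step 16. node 0  ⊔preds=[-5,5]  new=[-5,5]  old=[-5,4]  +wl: 2
  step 17. node 1  ⊔preds=[-5,5]  new=[-5,5]  stable
  step 18. node 2  ⊔preds=[-5,5]  new=[-5,5]  stable

Least fixpoint reached:
  node 0: [-5,5]
  node 1: [-5,5]
  node 2: [-5,5]
  node 3: [-5,5]
  node 4: [-5,5]

[-5,5]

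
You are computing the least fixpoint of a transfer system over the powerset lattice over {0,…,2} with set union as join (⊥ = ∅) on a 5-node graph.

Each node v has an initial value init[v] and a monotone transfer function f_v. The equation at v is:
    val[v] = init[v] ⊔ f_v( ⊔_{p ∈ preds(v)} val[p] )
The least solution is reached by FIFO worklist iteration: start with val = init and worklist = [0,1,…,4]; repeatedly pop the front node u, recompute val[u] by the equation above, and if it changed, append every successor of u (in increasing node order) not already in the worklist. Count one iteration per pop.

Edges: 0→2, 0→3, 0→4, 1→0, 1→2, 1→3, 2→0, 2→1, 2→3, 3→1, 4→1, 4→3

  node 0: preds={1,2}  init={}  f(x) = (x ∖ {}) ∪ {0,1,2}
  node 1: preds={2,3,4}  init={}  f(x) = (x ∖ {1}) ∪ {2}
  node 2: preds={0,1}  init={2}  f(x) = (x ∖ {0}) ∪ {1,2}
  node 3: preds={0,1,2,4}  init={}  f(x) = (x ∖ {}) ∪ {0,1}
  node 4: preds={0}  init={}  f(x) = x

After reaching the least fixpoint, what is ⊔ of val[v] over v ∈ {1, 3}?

Iteration log — 10 steps:
  step 1. node 0  ⊔preds={2}  new={0,1,2}  old={}  +wl: 
  step 2. node 1  ⊔preds={2}  new={2}  old={}  +wl: 0
  step 3. node 2  ⊔preds={0,1,2}  new={1,2}  old={2}  +wl: 1
  step 4. node 3  ⊔preds={0,1,2}  new={0,1,2}  old={}  +wl: 
  step 5. node 4  ⊔preds={0,1,2}  new={0,1,2}  old={}  +wl: 3
  step 6. node 0  ⊔preds={1,2}  new={0,1,2}  stable
  step 7. node 1  ⊔preds={0,1,2}  new={0,2}  old={2}  +wl: 0,2
  step 8. node 3  ⊔preds={0,1,2}  new={0,1,2}  stable
  step 9. node 0  ⊔preds={0,1,2}  new={0,1,2}  stable
  step 10. node 2  ⊔preds={0,1,2}  new={1,2}  stable

Least fixpoint reached:
  node 0: {0,1,2}
  node 1: {0,2}
  node 2: {1,2}
  node 3: {0,1,2}
  node 4: {0,1,2}

{0,1,2}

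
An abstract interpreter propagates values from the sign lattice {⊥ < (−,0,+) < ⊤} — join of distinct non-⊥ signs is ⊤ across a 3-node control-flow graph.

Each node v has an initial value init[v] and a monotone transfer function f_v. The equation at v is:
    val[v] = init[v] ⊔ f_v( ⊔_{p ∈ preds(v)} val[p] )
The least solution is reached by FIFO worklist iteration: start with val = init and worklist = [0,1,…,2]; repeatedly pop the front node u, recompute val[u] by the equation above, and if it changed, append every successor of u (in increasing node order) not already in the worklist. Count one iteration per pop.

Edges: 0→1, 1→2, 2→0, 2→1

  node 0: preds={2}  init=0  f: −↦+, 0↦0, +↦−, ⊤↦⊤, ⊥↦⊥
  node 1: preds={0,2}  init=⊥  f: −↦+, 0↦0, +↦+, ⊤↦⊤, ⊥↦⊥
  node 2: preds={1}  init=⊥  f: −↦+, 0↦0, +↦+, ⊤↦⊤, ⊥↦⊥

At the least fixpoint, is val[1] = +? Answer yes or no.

no

Iteration log — 5 steps:
  step 1. node 0  ⊔preds=⊥  new=0  stable
  step 2. node 1  ⊔preds=0  new=0  old=⊥  +wl: 
  step 3. node 2  ⊔preds=0  new=0  old=⊥  +wl: 0,1
  step 4. node 0  ⊔preds=0  new=0  stable
  step 5. node 1  ⊔preds=0  new=0  stable

Least fixpoint reached:
  node 0: 0
  node 1: 0
  node 2: 0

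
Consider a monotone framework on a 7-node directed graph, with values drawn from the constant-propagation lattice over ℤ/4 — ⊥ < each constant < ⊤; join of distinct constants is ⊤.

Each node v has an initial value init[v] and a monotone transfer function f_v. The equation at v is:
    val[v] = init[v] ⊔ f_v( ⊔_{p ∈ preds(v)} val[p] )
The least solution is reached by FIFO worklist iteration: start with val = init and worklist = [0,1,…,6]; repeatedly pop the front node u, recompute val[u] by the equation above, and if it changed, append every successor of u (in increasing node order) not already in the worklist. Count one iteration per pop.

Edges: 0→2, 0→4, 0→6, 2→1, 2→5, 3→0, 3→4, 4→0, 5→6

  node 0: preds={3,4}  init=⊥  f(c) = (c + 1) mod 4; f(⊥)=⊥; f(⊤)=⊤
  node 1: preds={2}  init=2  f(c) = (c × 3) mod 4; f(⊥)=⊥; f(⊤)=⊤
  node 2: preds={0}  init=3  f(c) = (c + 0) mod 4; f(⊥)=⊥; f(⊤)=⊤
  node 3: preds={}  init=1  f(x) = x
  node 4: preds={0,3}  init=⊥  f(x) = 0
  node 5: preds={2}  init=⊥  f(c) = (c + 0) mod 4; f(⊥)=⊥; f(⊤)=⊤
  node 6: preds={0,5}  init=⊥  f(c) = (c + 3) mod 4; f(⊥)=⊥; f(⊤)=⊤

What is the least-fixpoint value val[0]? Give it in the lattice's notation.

⊤

Worklist (12 pops):
  #1 pop 0: in=1 → 2 (was ⊥); enqueue []
  #2 pop 1: in=3 → ⊤ (was 2); enqueue []
  #3 pop 2: in=2 → ⊤ (was 3); enqueue [1]
  #4 pop 3: in=⊥ → 1 (no change)
  #5 pop 4: in=⊤ → 0 (was ⊥); enqueue [0]
  #6 pop 5: in=⊤ → ⊤ (was ⊥); enqueue []
  #7 pop 6: in=⊤ → ⊤ (was ⊥); enqueue []
  #8 pop 1: in=⊤ → ⊤ (no change)
  #9 pop 0: in=⊤ → ⊤ (was 2); enqueue [2,4,6]
  #10 pop 2: in=⊤ → ⊤ (no change)
  #11 pop 4: in=⊤ → 0 (no change)
  #12 pop 6: in=⊤ → ⊤ (no change)

Fixpoint:
  val[0] = ⊤
  val[1] = ⊤
  val[2] = ⊤
  val[3] = 1
  val[4] = 0
  val[5] = ⊤
  val[6] = ⊤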